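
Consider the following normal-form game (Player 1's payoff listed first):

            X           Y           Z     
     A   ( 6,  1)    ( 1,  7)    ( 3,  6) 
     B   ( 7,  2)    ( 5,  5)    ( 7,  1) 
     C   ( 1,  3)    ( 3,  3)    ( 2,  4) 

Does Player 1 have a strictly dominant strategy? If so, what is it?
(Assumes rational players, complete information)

Yes, Player 1's strictly dominant strategy is B

Work:
A strategy strictly dominates another if it gives a strictly higher payoff against every opponent action. Compare each pair of P1's strategies column-by-column:
  A vs B: [6 vs 7, 1 vs 5, 3 vs 7] → A does not strictly dominate B (column X: 6 ≤ 7)
  A vs C: [6 vs 1, 1 vs 3, 3 vs 2] → A does not strictly dominate C (column Y: 1 ≤ 3)
  B vs A: [7 vs 6, 5 vs 1, 7 vs 3] → B strictly dominates A
  B vs C: [7 vs 1, 5 vs 3, 7 vs 2] → B strictly dominates C
  C vs A: [1 vs 6, 3 vs 1, 2 vs 3] → C does not strictly dominate A (column X: 1 ≤ 6)
  C vs B: [1 vs 7, 3 vs 5, 2 vs 7] → C does not strictly dominate B (column X: 1 ≤ 7)
B strictly dominates every other strategy → strictly dominant.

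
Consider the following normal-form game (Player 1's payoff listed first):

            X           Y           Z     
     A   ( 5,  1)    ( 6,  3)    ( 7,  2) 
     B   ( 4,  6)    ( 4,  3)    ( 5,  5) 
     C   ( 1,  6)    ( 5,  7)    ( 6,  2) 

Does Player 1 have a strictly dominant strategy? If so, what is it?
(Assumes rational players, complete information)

Yes, Player 1's strictly dominant strategy is A

Work:
A strategy strictly dominates another if it gives a strictly higher payoff against every opponent action. Compare each pair of P1's strategies column-by-column:
  A vs B: [5 vs 4, 6 vs 4, 7 vs 5] → A strictly dominates B
  A vs C: [5 vs 1, 6 vs 5, 7 vs 6] → A strictly dominates C
  B vs A: [4 vs 5, 4 vs 6, 5 vs 7] → B does not strictly dominate A (column X: 4 ≤ 5)
  B vs C: [4 vs 1, 4 vs 5, 5 vs 6] → B does not strictly dominate C (column Y: 4 ≤ 5)
  C vs A: [1 vs 5, 5 vs 6, 6 vs 7] → C does not strictly dominate A (column X: 1 ≤ 5)
  C vs B: [1 vs 4, 5 vs 4, 6 vs 5] → C does not strictly dominate B (column X: 1 ≤ 4)
A strictly dominates every other strategy → strictly dominant.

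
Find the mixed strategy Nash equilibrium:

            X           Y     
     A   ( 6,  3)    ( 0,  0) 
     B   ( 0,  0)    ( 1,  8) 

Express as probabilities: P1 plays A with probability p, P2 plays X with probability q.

p = 0.7273, q = 0.1429

Work:
Find probabilities that make opponent indifferent:
P2 chooses q to make P1 indifferent between A and B
P1 chooses p to make P2 indifferent between X and Y
Mixed NE: P1 plays (A: 0.7273, B: 0.2727), P2 plays (X: 0.1429, Y: 0.8571)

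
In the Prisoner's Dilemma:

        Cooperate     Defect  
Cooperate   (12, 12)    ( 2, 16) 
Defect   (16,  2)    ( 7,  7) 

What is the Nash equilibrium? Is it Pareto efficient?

(Defect, Defect) is NE; not Pareto efficient

Work:
Defect dominates Cooperate for both players:
If P2 cooperates: Defect (16) > Cooperate (12)
If P2 defects: Defect (7) > Cooperate (2)
NE: (Defect, Defect) with payoff (7, 7)
But (Cooperate, Cooperate) = (12, 12) Pareto dominates (7, 7)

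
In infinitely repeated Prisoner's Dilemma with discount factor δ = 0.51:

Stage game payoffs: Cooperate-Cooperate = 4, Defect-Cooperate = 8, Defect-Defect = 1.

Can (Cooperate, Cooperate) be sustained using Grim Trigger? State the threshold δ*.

δ* = 0.5714; since δ = 0.51 < 0.5714, cooperation cannot be sustained

Work:
For Grim Trigger:
Cooperate forever: 4/(1-δ)
Defect then punished: 8 + 1·δ/(1-δ)
Need: 4/(1-δ) ≥ 8 + 1·δ/(1-δ)
Solving: δ ≥ (T-R)/(T-P) = (8-4)/(8-1) = 0.5714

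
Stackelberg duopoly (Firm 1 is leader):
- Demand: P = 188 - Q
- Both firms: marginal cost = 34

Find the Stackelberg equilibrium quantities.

q₁* (leader) = 77.0, q₂* (follower) = 38.5

Work:
Follower's reaction: q₂ = (a - c - q₁)/2
Leader substitutes: π₁ = q₁·(a - q₁ - (a-c-q₁)/2 - c)
FOC: q₁* = (188 - 34)/2 = 77.00
Then: q₂* = (188 - 34 - 77.0)/2 = 38.50
Leader has first-mover advantage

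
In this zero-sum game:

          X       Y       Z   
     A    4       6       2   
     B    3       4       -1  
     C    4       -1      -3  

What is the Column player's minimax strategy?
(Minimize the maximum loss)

Column should play Z, value = 2

Work:
Column player minimizes Row's maximum payoff:
Column X: max payoff to Row = 4
Column Y: max payoff to Row = 6
Column Z: max payoff to Row = 2
Minimum is 2, achieved by column Z.
Minimax strategy: Z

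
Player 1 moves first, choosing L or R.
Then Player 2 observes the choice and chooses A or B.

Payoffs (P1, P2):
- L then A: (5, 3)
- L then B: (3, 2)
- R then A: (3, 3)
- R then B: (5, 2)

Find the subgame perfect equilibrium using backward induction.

P1 plays L, P2 plays A after L and A after R; Payoff (5, 3)

Work:
Backward induction:
After L: P2 chooses A → P1 gets 5
After R: P2 chooses A → P1 gets 3
P1 chooses L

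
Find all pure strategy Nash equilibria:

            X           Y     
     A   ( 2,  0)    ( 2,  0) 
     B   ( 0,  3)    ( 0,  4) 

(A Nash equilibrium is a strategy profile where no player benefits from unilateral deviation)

Nash equilibrium: (A, X), (A, Y)

Work:
Best responses:
  P1 vs X: payoffs [2, 0] → best response A (payoff 2)
  P1 vs Y: payoffs [2, 0] → best response A (payoff 2)
  P2 vs A: payoffs [0, 0] → best response X/Y (payoff 0)
  P2 vs B: payoffs [3, 4] → best response Y (payoff 4)
Mutual best responses: (A,X), (A,Y) → Nash equilibria.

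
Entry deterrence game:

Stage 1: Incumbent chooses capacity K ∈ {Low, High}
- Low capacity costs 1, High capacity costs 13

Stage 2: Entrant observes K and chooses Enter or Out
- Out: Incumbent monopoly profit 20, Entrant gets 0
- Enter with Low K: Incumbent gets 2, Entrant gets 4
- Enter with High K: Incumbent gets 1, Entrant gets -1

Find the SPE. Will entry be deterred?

SPE: (High, Enter|Low, Out|High); Entry deterred. Incumbent net profit = 7

Work:
After Low K: Entrant enters (4 > 0)
After High K: Entrant stays out (-1 < 0)
Incumbent: Low → 2−1=1, High → 20−13=7
Incumbent chooses High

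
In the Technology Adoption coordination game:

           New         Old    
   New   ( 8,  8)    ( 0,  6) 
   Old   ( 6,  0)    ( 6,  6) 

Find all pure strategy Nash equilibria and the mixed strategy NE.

Pure NE: (New, New) and (Old, Old); Mixed NE: p = 0.75, q = 0.75

Work:
Check pure NE:
(New, New): (8, 8) - no unilateral deviation beneficial
(Old, Old): (6, 6) - no unilateral deviation beneficial
Mixed NE: P1 plays New with p = 0.75, P2 plays New with q = 0.75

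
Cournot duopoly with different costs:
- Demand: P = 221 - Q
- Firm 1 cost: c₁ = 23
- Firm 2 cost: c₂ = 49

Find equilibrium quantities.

q₁* = 74.67, q₂* = 48.67

Work:
Reaction: q₁ = (221 - 23 - q₂)/2
Reaction: q₂ = (221 - 49 - q₁)/2
Solve simultaneously:
q₁* = (221 - 2×23 + 49)/3 = 74.67
q₂* = (221 - 2×49 + 23)/3 = 48.67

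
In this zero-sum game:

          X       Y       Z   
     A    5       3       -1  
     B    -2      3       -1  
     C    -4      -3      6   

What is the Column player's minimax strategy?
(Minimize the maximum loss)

Column should play Y, value = 3

Work:
Column player minimizes Row's maximum payoff:
Column X: max payoff to Row = 5
Column Y: max payoff to Row = 3
Column Z: max payoff to Row = 6
Minimum is 3, achieved by column Y.
Minimax strategy: Y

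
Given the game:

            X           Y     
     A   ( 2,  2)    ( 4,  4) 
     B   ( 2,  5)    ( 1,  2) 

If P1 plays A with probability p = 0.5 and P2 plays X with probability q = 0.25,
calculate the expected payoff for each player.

E[P1] = 2.375, E[P2] = 3.125

Work:
E[P1] = p·q·π₁(A,X) + p·(1-q)·π₁(A,Y) + (1-p)·q·π₁(B,X) + (1-p)·(1-q)·π₁(B,Y)
= 0.5·0.25·2 + 0.5·0.75·4 + 0.5·0.25·2 + 0.5·0.75·1
= 2.375

E[P2] = 3.125 (similar calculation)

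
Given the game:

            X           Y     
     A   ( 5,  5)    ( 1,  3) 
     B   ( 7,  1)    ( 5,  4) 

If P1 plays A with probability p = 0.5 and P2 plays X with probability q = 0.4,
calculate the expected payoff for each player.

E[P1] = 4.2, E[P2] = 3.3

Work:
E[P1] = p·q·π₁(A,X) + p·(1-q)·π₁(A,Y) + (1-p)·q·π₁(B,X) + (1-p)·(1-q)·π₁(B,Y)
= 0.5·0.4·5 + 0.5·0.6·1 + 0.5·0.4·7 + 0.5·0.6·5
= 4.2

E[P2] = 3.3 (similar calculation)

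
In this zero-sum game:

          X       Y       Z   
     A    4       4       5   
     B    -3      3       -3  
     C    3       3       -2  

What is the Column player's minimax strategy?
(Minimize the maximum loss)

Column should play X or Y (all achieve the minimum), value = 4

Work:
Column player minimizes Row's maximum payoff:
Column X: max payoff to Row = 4
Column Y: max payoff to Row = 4
Column Z: max payoff to Row = 5
Minimum is 4, achieved by columns X, Y (tied).
Each of X or Y is a minimax strategy.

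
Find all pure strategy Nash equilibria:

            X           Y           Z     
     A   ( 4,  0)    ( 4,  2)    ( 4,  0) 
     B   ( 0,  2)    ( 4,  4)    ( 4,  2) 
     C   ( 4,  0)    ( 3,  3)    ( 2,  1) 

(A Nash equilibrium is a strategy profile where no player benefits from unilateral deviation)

Nash equilibrium: (A, Y), (B, Y)

Work:
Best responses:
  P1 vs X: payoffs [4, 0, 4] → best response A/C (payoff 4)
  P1 vs Y: payoffs [4, 4, 3] → best response A/B (payoff 4)
  P1 vs Z: payoffs [4, 4, 2] → best response A/B (payoff 4)
  P2 vs A: payoffs [0, 2, 0] → best response Y (payoff 2)
  P2 vs B: payoffs [2, 4, 2] → best response Y (payoff 4)
  P2 vs C: payoffs [0, 3, 1] → best response Y (payoff 3)
Mutual best responses: (A,Y), (B,Y) → Nash equilibria.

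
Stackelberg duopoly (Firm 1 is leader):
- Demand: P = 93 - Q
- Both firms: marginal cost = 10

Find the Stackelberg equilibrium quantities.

q₁* (leader) = 41.5, q₂* (follower) = 20.75

Work:
Follower's reaction: q₂ = (a - c - q₁)/2
Leader substitutes: π₁ = q₁·(a - q₁ - (a-c-q₁)/2 - c)
FOC: q₁* = (93 - 10)/2 = 41.50
Then: q₂* = (93 - 10 - 41.5)/2 = 20.75
Leader has first-mover advantage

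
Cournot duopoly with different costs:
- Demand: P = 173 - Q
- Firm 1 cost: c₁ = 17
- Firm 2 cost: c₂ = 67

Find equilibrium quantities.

q₁* = 68.67, q₂* = 18.67

Work:
Reaction: q₁ = (173 - 17 - q₂)/2
Reaction: q₂ = (173 - 67 - q₁)/2
Solve simultaneously:
q₁* = (173 - 2×17 + 67)/3 = 68.67
q₂* = (173 - 2×67 + 17)/3 = 18.67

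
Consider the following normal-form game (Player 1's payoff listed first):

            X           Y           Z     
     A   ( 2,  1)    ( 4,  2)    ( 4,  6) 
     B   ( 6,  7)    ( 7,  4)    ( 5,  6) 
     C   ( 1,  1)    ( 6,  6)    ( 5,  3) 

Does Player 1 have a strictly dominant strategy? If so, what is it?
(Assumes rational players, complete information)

No strictly dominant strategy exists for Player 1

Work:
A strategy strictly dominates another if it gives a strictly higher payoff against every opponent action. Compare each pair of P1's strategies column-by-column:
  A vs B: [2 vs 6, 4 vs 7, 4 vs 5] → A does not strictly dominate B (column X: 2 ≤ 6)
  A vs C: [2 vs 1, 4 vs 6, 4 vs 5] → A does not strictly dominate C (column Y: 4 ≤ 6)
  B vs A: [6 vs 2, 7 vs 4, 5 vs 4] → B strictly dominates A
  B vs C: [6 vs 1, 7 vs 6, 5 vs 5] → B does not strictly dominate C (column Z: 5 ≤ 5)
  C vs A: [1 vs 2, 6 vs 4, 5 vs 4] → C does not strictly dominate A (column X: 1 ≤ 2)
  C vs B: [1 vs 6, 6 vs 7, 5 vs 5] → C does not strictly dominate B (column X: 1 ≤ 6)
No single strategy strictly dominates all others → no strictly dominant strategy.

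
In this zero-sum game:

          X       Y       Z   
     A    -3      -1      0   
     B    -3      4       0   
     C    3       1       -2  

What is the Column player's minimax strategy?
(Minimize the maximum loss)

Column should play Z, value = 0

Work:
Column player minimizes Row's maximum payoff:
Column X: max payoff to Row = 3
Column Y: max payoff to Row = 4
Column Z: max payoff to Row = 0
Minimum is 0, achieved by column Z.
Minimax strategy: Z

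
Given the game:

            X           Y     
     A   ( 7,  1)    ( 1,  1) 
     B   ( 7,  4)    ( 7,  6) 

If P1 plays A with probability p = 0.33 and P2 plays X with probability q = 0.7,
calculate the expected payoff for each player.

E[P1] = 6.406, E[P2] = 3.412

Work:
E[P1] = p·q·π₁(A,X) + p·(1-q)·π₁(A,Y) + (1-p)·q·π₁(B,X) + (1-p)·(1-q)·π₁(B,Y)
= 0.33·0.7·7 + 0.33·0.3·1 + 0.67·0.7·7 + 0.67·0.3·7
= 6.406

E[P2] = 3.412 (similar calculation)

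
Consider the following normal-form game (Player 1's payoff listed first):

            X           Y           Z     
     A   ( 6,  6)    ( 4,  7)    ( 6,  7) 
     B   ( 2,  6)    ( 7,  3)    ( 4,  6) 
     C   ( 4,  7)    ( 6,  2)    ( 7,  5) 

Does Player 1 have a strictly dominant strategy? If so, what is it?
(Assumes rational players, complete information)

No strictly dominant strategy exists for Player 1

Work:
A strategy strictly dominates another if it gives a strictly higher payoff against every opponent action. Compare each pair of P1's strategies column-by-column:
  A vs B: [6 vs 2, 4 vs 7, 6 vs 4] → A does not strictly dominate B (column Y: 4 ≤ 7)
  A vs C: [6 vs 4, 4 vs 6, 6 vs 7] → A does not strictly dominate C (column Y: 4 ≤ 6)
  B vs A: [2 vs 6, 7 vs 4, 4 vs 6] → B does not strictly dominate A (column X: 2 ≤ 6)
  B vs C: [2 vs 4, 7 vs 6, 4 vs 7] → B does not strictly dominate C (column X: 2 ≤ 4)
  C vs A: [4 vs 6, 6 vs 4, 7 vs 6] → C does not strictly dominate A (column X: 4 ≤ 6)
  C vs B: [4 vs 2, 6 vs 7, 7 vs 4] → C does not strictly dominate B (column Y: 6 ≤ 7)
No single strategy strictly dominates all others → no strictly dominant strategy.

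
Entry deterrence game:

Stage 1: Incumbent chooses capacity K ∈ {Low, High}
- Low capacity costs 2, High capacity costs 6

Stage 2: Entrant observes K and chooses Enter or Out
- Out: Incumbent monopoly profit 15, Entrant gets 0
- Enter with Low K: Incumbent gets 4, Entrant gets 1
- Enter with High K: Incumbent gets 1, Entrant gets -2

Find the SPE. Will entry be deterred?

SPE: (High, Enter|Low, Out|High); Entry deterred. Incumbent net profit = 9

Work:
After Low K: Entrant enters (1 > 0)
After High K: Entrant stays out (-2 < 0)
Incumbent: Low → 4−2=2, High → 15−6=9
Incumbent chooses High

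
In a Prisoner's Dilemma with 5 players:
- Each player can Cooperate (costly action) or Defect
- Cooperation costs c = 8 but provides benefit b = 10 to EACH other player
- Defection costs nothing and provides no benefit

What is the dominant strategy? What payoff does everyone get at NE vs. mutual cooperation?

Dominant: Defect; NE payoff = 0; Coop payoff = 32

Work:
Defect dominates (saves cost c = 8, benefit to others is external)
NE: All defect → everyone gets 0
If all cooperate: each receives (4)×10 - 8 = 32
Social dilemma: 32 > 0 but NE gives 0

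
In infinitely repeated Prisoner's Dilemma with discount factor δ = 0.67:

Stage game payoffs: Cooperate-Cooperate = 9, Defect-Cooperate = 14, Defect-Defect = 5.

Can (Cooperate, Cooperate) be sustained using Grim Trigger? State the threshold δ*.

δ* = 0.5556; since δ = 0.67 ≥ 0.5556, cooperation can be sustained

Work:
For Grim Trigger:
Cooperate forever: 9/(1-δ)
Defect then punished: 14 + 5·δ/(1-δ)
Need: 9/(1-δ) ≥ 14 + 5·δ/(1-δ)
Solving: δ ≥ (T-R)/(T-P) = (14-9)/(14-5) = 0.5556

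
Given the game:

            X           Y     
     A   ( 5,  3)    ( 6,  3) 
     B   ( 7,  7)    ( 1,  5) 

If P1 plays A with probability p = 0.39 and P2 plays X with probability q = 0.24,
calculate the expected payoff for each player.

E[P1] = 3.7348, E[P2] = 4.5128

Work:
E[P1] = p·q·π₁(A,X) + p·(1-q)·π₁(A,Y) + (1-p)·q·π₁(B,X) + (1-p)·(1-q)·π₁(B,Y)
= 0.39·0.24·5 + 0.39·0.76·6 + 0.61·0.24·7 + 0.61·0.76·1
= 3.7348

E[P2] = 4.5128 (similar calculation)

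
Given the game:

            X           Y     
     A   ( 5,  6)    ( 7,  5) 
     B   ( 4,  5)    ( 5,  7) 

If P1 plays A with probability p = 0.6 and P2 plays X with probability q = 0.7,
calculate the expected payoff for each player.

E[P1] = 5.08, E[P2] = 5.66

Work:
E[P1] = p·q·π₁(A,X) + p·(1-q)·π₁(A,Y) + (1-p)·q·π₁(B,X) + (1-p)·(1-q)·π₁(B,Y)
= 0.6·0.7·5 + 0.6·0.3·7 + 0.4·0.7·4 + 0.4·0.3·5
= 5.08

E[P2] = 5.66 (similar calculation)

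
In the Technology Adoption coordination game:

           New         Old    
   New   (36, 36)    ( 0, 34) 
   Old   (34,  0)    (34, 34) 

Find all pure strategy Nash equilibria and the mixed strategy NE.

Pure NE: (New, New) and (Old, Old); Mixed NE: p = 0.9444, q = 0.9444

Work:
Check pure NE:
(New, New): (36, 36) - no unilateral deviation beneficial
(Old, Old): (34, 34) - no unilateral deviation beneficial
Mixed NE: P1 plays New with p = 0.9444, P2 plays New with q = 0.9444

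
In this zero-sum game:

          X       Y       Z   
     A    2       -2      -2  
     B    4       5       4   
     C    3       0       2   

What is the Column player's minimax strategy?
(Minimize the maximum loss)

Column should play X or Z (all achieve the minimum), value = 4

Work:
Column player minimizes Row's maximum payoff:
Column X: max payoff to Row = 4
Column Y: max payoff to Row = 5
Column Z: max payoff to Row = 4
Minimum is 4, achieved by columns X, Z (tied).
Each of X or Z is a minimax strategy.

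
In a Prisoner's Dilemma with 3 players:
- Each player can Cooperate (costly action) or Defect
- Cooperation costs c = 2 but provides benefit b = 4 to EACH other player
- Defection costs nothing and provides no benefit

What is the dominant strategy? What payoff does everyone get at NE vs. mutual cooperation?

Dominant: Defect; NE payoff = 0; Coop payoff = 6

Work:
Defect dominates (saves cost c = 2, benefit to others is external)
NE: All defect → everyone gets 0
If all cooperate: each receives (2)×4 - 2 = 6
Social dilemma: 6 > 0 but NE gives 0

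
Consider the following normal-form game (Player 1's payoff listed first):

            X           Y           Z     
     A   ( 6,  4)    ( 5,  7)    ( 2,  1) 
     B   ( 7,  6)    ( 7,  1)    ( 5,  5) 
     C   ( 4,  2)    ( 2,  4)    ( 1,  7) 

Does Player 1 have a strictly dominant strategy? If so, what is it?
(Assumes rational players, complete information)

Yes, Player 1's strictly dominant strategy is B

Work:
A strategy strictly dominates another if it gives a strictly higher payoff against every opponent action. Compare each pair of P1's strategies column-by-column:
  A vs B: [6 vs 7, 5 vs 7, 2 vs 5] → A does not strictly dominate B (column X: 6 ≤ 7)
  A vs C: [6 vs 4, 5 vs 2, 2 vs 1] → A strictly dominates C
  B vs A: [7 vs 6, 7 vs 5, 5 vs 2] → B strictly dominates A
  B vs C: [7 vs 4, 7 vs 2, 5 vs 1] → B strictly dominates C
  C vs A: [4 vs 6, 2 vs 5, 1 vs 2] → C does not strictly dominate A (column X: 4 ≤ 6)
  C vs B: [4 vs 7, 2 vs 7, 1 vs 5] → C does not strictly dominate B (column X: 4 ≤ 7)
B strictly dominates every other strategy → strictly dominant.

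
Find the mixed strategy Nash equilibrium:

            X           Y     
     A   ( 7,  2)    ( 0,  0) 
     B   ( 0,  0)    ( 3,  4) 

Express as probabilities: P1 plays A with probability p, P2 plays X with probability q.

p = 0.6667, q = 0.3

Work:
Find probabilities that make opponent indifferent:
P2 chooses q to make P1 indifferent between A and B
P1 chooses p to make P2 indifferent between X and Y
Mixed NE: P1 plays (A: 0.6667, B: 0.3333), P2 plays (X: 0.3, Y: 0.7)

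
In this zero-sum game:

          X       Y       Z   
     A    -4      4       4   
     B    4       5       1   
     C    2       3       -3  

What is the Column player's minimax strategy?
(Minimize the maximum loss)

Column should play X or Z (all achieve the minimum), value = 4

Work:
Column player minimizes Row's maximum payoff:
Column X: max payoff to Row = 4
Column Y: max payoff to Row = 5
Column Z: max payoff to Row = 4
Minimum is 4, achieved by columns X, Z (tied).
Each of X or Z is a minimax strategy.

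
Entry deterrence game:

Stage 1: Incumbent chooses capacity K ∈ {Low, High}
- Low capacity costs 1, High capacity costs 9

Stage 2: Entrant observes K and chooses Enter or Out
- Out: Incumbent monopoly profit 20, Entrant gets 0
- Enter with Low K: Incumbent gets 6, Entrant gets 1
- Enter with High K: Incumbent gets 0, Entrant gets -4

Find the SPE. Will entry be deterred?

SPE: (High, Enter|Low, Out|High); Entry deterred. Incumbent net profit = 11

Work:
After Low K: Entrant enters (1 > 0)
After High K: Entrant stays out (-4 < 0)
Incumbent: Low → 6−1=5, High → 20−9=11
Incumbent chooses High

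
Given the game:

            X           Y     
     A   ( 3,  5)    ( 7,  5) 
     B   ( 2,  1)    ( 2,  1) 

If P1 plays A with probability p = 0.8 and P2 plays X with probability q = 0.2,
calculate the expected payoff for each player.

E[P1] = 5.36, E[P2] = 4.2

Work:
E[P1] = p·q·π₁(A,X) + p·(1-q)·π₁(A,Y) + (1-p)·q·π₁(B,X) + (1-p)·(1-q)·π₁(B,Y)
= 0.8·0.2·3 + 0.8·0.8·7 + 0.2·0.2·2 + 0.2·0.8·2
= 5.36

E[P2] = 4.2 (similar calculation)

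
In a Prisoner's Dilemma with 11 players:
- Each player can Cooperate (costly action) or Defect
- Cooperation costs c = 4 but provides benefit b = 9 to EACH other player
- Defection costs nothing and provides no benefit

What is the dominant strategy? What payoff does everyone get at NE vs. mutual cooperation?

Dominant: Defect; NE payoff = 0; Coop payoff = 86

Work:
Defect dominates (saves cost c = 4, benefit to others is external)
NE: All defect → everyone gets 0
If all cooperate: each receives (10)×9 - 4 = 86
Social dilemma: 86 > 0 but NE gives 0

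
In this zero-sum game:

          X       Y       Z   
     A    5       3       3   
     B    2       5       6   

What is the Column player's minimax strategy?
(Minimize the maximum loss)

Column should play X or Y (all achieve the minimum), value = 5

Work:
Column player minimizes Row's maximum payoff:
Column X: max payoff to Row = 5
Column Y: max payoff to Row = 5
Column Z: max payoff to Row = 6
Minimum is 5, achieved by columns X, Y (tied).
Each of X or Y is a minimax strategy.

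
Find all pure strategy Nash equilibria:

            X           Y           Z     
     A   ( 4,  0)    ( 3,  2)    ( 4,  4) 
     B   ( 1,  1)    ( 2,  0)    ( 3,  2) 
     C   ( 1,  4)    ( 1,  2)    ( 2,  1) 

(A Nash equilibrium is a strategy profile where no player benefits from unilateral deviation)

Nash equilibrium: (A, Z)

Work:
Best responses:
  P1 vs X: payoffs [4, 1, 1] → best response A (payoff 4)
  P1 vs Y: payoffs [3, 2, 1] → best response A (payoff 3)
  P1 vs Z: payoffs [4, 3, 2] → best response A (payoff 4)
  P2 vs A: payoffs [0, 2, 4] → best response Z (payoff 4)
  P2 vs B: payoffs [1, 0, 2] → best response Z (payoff 2)
  P2 vs C: payoffs [4, 2, 1] → best response X (payoff 4)
Mutual best responses: (A,Z) → Nash equilibria.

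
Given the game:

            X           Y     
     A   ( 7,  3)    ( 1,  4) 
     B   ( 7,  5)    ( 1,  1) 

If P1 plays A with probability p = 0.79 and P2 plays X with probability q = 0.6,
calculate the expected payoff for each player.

E[P1] = 4.6, E[P2] = 3.4

Work:
E[P1] = p·q·π₁(A,X) + p·(1-q)·π₁(A,Y) + (1-p)·q·π₁(B,X) + (1-p)·(1-q)·π₁(B,Y)
= 0.79·0.6·7 + 0.79·0.4·1 + 0.21·0.6·7 + 0.21·0.4·1
= 4.6

E[P2] = 3.4 (similar calculation)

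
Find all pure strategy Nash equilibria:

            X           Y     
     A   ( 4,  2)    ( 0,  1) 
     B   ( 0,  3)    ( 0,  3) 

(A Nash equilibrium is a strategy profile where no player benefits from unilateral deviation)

Nash equilibrium: (A, X), (B, Y)

Work:
Best responses:
  P1 vs X: payoffs [4, 0] → best response A (payoff 4)
  P1 vs Y: payoffs [0, 0] → best response A/B (payoff 0)
  P2 vs A: payoffs [2, 1] → best response X (payoff 2)
  P2 vs B: payoffs [3, 3] → best response X/Y (payoff 3)
Mutual best responses: (A,X), (B,Y) → Nash equilibria.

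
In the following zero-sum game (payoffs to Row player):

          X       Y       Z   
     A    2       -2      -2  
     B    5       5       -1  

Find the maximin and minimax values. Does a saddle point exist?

Maximin = -1, Minimax = -1, Saddle: True

Work:
Row minimums: [-2, -1] → maximin = -1
Column maximums: [5, 5, -1] → minimax = -1
Saddle point exists! Game value = -1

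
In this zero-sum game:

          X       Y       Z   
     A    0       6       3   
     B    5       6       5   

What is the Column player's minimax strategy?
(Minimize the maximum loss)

Column should play X or Z (all achieve the minimum), value = 5

Work:
Column player minimizes Row's maximum payoff:
Column X: max payoff to Row = 5
Column Y: max payoff to Row = 6
Column Z: max payoff to Row = 5
Minimum is 5, achieved by columns X, Z (tied).
Each of X or Z is a minimax strategy.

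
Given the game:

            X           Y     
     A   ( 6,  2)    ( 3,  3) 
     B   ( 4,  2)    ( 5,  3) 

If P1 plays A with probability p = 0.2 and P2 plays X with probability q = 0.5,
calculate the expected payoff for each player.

E[P1] = 4.5, E[P2] = 2.5

Work:
E[P1] = p·q·π₁(A,X) + p·(1-q)·π₁(A,Y) + (1-p)·q·π₁(B,X) + (1-p)·(1-q)·π₁(B,Y)
= 0.2·0.5·6 + 0.2·0.5·3 + 0.8·0.5·4 + 0.8·0.5·5
= 4.5

E[P2] = 2.5 (similar calculation)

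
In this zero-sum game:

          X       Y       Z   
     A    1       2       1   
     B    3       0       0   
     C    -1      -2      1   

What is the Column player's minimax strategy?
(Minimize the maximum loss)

Column should play Z, value = 1

Work:
Column player minimizes Row's maximum payoff:
Column X: max payoff to Row = 3
Column Y: max payoff to Row = 2
Column Z: max payoff to Row = 1
Minimum is 1, achieved by column Z.
Minimax strategy: Z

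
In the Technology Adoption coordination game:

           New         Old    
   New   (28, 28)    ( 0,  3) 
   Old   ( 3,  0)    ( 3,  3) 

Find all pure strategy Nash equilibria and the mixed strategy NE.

Pure NE: (New, New) and (Old, Old); Mixed NE: p = 0.1071, q = 0.1071

Work:
Check pure NE:
(New, New): (28, 28) - no unilateral deviation beneficial
(Old, Old): (3, 3) - no unilateral deviation beneficial
Mixed NE: P1 plays New with p = 0.1071, P2 plays New with q = 0.1071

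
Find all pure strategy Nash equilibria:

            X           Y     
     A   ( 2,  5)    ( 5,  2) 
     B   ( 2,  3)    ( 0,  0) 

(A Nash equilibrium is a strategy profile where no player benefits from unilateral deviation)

Nash equilibrium: (A, X), (B, X)

Work:
Best responses:
  P1 vs X: payoffs [2, 2] → best response A/B (payoff 2)
  P1 vs Y: payoffs [5, 0] → best response A (payoff 5)
  P2 vs A: payoffs [5, 2] → best response X (payoff 5)
  P2 vs B: payoffs [3, 0] → best response X (payoff 3)
Mutual best responses: (A,X), (B,X) → Nash equilibria.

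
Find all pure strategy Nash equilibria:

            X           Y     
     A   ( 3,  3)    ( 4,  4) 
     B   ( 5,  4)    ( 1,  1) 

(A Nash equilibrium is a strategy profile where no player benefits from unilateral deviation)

Nash equilibrium: (A, Y), (B, X)

Work:
Best responses:
  P1 vs X: payoffs [3, 5] → best response B (payoff 5)
  P1 vs Y: payoffs [4, 1] → best response A (payoff 4)
  P2 vs A: payoffs [3, 4] → best response Y (payoff 4)
  P2 vs B: payoffs [4, 1] → best response X (payoff 4)
Mutual best responses: (A,Y), (B,X) → Nash equilibria.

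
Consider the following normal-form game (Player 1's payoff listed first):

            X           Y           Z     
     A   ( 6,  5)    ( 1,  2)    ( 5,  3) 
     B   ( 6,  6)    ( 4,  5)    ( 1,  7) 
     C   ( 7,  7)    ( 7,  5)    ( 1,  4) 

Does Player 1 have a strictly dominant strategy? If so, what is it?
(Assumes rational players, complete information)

No strictly dominant strategy exists for Player 1

Work:
A strategy strictly dominates another if it gives a strictly higher payoff against every opponent action. Compare each pair of P1's strategies column-by-column:
  A vs B: [6 vs 6, 1 vs 4, 5 vs 1] → A does not strictly dominate B (column X: 6 ≤ 6)
  A vs C: [6 vs 7, 1 vs 7, 5 vs 1] → A does not strictly dominate C (column X: 6 ≤ 7)
  B vs A: [6 vs 6, 4 vs 1, 1 vs 5] → B does not strictly dominate A (column X: 6 ≤ 6)
  B vs C: [6 vs 7, 4 vs 7, 1 vs 1] → B does not strictly dominate C (column X: 6 ≤ 7)
  C vs A: [7 vs 6, 7 vs 1, 1 vs 5] → C does not strictly dominate A (column Z: 1 ≤ 5)
  C vs B: [7 vs 6, 7 vs 4, 1 vs 1] → C does not strictly dominate B (column Z: 1 ≤ 1)
No single strategy strictly dominates all others → no strictly dominant strategy.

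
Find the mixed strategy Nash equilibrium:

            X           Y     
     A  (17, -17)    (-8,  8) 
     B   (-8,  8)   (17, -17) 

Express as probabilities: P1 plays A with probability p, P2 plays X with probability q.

p = 0.5, q = 0.5

Work:
Find probabilities that make opponent indifferent:
P2 chooses q to make P1 indifferent between A and B
P1 chooses p to make P2 indifferent between X and Y
Mixed NE: P1 plays (A: 0.5, B: 0.5), P2 plays (X: 0.5, Y: 0.5)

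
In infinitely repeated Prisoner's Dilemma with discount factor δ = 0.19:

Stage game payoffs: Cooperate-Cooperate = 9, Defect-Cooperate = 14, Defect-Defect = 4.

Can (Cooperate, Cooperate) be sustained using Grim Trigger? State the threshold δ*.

δ* = 0.5; since δ = 0.19 < 0.5, cooperation cannot be sustained

Work:
For Grim Trigger:
Cooperate forever: 9/(1-δ)
Defect then punished: 14 + 4·δ/(1-δ)
Need: 9/(1-δ) ≥ 14 + 4·δ/(1-δ)
Solving: δ ≥ (T-R)/(T-P) = (14-9)/(14-4) = 0.5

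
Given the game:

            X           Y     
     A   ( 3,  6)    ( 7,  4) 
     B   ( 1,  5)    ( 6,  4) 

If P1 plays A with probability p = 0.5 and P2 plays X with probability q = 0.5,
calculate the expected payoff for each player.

E[P1] = 4.25, E[P2] = 4.75

Work:
E[P1] = p·q·π₁(A,X) + p·(1-q)·π₁(A,Y) + (1-p)·q·π₁(B,X) + (1-p)·(1-q)·π₁(B,Y)
= 0.5·0.5·3 + 0.5·0.5·7 + 0.5·0.5·1 + 0.5·0.5·6
= 4.25

E[P2] = 4.75 (similar calculation)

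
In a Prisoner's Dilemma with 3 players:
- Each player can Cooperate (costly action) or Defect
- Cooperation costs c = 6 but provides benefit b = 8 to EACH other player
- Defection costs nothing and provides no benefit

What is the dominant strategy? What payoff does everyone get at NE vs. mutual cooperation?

Dominant: Defect; NE payoff = 0; Coop payoff = 10

Work:
Defect dominates (saves cost c = 6, benefit to others is external)
NE: All defect → everyone gets 0
If all cooperate: each receives (2)×8 - 6 = 10
Social dilemma: 10 > 0 but NE gives 0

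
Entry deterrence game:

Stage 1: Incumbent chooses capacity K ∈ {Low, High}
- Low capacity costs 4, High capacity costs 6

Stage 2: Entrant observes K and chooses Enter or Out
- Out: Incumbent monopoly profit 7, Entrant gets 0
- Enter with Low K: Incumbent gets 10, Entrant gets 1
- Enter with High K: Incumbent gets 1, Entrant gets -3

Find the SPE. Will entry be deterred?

SPE: (Low, Enter|Low, Out|High); Entry not deterred. Incumbent net profit = 6, Entrant gets 1

Work:
After Low K: Entrant enters (1 > 0)
After High K: Entrant stays out (-3 < 0)
Incumbent: Low → 10−4=6, High → 7−6=1
Incumbent chooses Low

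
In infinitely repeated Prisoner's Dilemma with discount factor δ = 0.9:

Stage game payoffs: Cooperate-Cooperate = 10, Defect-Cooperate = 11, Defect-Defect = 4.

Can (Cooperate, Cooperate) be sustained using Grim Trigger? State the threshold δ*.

δ* = 0.1429; since δ = 0.9 ≥ 0.1429, cooperation can be sustained

Work:
For Grim Trigger:
Cooperate forever: 10/(1-δ)
Defect then punished: 11 + 4·δ/(1-δ)
Need: 10/(1-δ) ≥ 11 + 4·δ/(1-δ)
Solving: δ ≥ (T-R)/(T-P) = (11-10)/(11-4) = 0.1429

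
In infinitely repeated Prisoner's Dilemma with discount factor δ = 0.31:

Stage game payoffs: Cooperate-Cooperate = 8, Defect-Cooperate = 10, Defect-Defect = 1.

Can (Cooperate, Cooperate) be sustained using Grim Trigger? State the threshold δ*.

δ* = 0.2222; since δ = 0.31 ≥ 0.2222, cooperation can be sustained

Work:
For Grim Trigger:
Cooperate forever: 8/(1-δ)
Defect then punished: 10 + 1·δ/(1-δ)
Need: 8/(1-δ) ≥ 10 + 1·δ/(1-δ)
Solving: δ ≥ (T-R)/(T-P) = (10-8)/(10-1) = 0.2222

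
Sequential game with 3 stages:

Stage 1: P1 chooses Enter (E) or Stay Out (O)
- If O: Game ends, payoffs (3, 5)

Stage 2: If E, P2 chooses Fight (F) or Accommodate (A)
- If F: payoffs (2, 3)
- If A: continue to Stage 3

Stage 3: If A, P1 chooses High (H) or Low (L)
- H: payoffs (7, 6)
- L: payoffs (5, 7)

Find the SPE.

SPE: (E, A, H); Outcome (7, 6)

Work:
Stage 3: P1 chooses H (7 vs 5)
Stage 2: P2: F->3, A->6 (anticipating H). Choose A
Stage 1: P1: O->3, E->7 (anticipating A, H). Choose E
SPE path: E -> A -> H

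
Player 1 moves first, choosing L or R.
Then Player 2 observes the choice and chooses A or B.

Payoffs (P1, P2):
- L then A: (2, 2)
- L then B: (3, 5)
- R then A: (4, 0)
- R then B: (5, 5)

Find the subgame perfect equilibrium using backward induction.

P1 plays R, P2 plays B after L and B after R; Payoff (5, 5)

Work:
Backward induction:
After L: P2 chooses B → P1 gets 3
After R: P2 chooses B → P1 gets 5
P1 chooses R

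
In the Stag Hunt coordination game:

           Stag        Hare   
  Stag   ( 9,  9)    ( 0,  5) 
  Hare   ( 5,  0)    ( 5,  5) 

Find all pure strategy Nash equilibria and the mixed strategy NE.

Pure NE: (Stag, Stag) and (Hare, Hare); Mixed NE: p = 0.5556, q = 0.5556

Work:
Check pure NE:
(Stag, Stag): (9, 9) - no unilateral deviation beneficial
(Hare, Hare): (5, 5) - no unilateral deviation beneficial
Mixed NE: P1 plays Stag with p = 0.5556, P2 plays Stag with q = 0.5556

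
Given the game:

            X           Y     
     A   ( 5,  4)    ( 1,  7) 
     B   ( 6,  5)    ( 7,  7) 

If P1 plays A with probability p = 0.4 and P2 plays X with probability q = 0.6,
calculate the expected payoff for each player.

E[P1] = 5.2, E[P2] = 5.56

Work:
E[P1] = p·q·π₁(A,X) + p·(1-q)·π₁(A,Y) + (1-p)·q·π₁(B,X) + (1-p)·(1-q)·π₁(B,Y)
= 0.4·0.6·5 + 0.4·0.4·1 + 0.6·0.6·6 + 0.6·0.4·7
= 5.2

E[P2] = 5.56 (similar calculation)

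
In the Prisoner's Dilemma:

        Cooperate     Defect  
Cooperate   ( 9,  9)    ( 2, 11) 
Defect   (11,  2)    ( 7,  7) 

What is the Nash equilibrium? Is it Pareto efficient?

(Defect, Defect) is NE; not Pareto efficient

Work:
Defect dominates Cooperate for both players:
If P2 cooperates: Defect (11) > Cooperate (9)
If P2 defects: Defect (7) > Cooperate (2)
NE: (Defect, Defect) with payoff (7, 7)
But (Cooperate, Cooperate) = (9, 9) Pareto dominates (7, 7)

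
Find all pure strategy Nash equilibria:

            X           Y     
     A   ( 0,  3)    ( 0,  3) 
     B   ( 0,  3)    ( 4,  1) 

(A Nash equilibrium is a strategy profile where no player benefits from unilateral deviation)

Nash equilibrium: (A, X), (B, X)

Work:
Best responses:
  P1 vs X: payoffs [0, 0] → best response A/B (payoff 0)
  P1 vs Y: payoffs [0, 4] → best response B (payoff 4)
  P2 vs A: payoffs [3, 3] → best response X/Y (payoff 3)
  P2 vs B: payoffs [3, 1] → best response X (payoff 3)
Mutual best responses: (A,X), (B,X) → Nash equilibria.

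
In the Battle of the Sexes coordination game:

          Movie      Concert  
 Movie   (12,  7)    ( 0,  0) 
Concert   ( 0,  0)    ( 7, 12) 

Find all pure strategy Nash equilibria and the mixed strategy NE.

Pure NE: (Movie, Movie) and (Concert, Concert); Mixed NE: p = 0.6316, q = 0.3684

Work:
Check pure NE:
(Movie, Movie): (12, 7) - no unilateral deviation beneficial
(Concert, Concert): (7, 12) - no unilateral deviation beneficial
Mixed NE: P1 plays Movie with p = 0.6316, P2 plays Movie with q = 0.3684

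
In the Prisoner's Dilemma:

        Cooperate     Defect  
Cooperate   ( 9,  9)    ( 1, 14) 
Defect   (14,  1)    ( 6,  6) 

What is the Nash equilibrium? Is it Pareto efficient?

(Defect, Defect) is NE; not Pareto efficient

Work:
Defect dominates Cooperate for both players:
If P2 cooperates: Defect (14) > Cooperate (9)
If P2 defects: Defect (6) > Cooperate (1)
NE: (Defect, Defect) with payoff (6, 6)
But (Cooperate, Cooperate) = (9, 9) Pareto dominates (6, 6)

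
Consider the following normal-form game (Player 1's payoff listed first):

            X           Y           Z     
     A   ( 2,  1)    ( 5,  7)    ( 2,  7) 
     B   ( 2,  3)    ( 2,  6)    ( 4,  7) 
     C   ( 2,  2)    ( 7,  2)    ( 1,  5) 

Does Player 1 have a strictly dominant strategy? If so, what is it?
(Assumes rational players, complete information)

No strictly dominant strategy exists for Player 1

Work:
A strategy strictly dominates another if it gives a strictly higher payoff against every opponent action. Compare each pair of P1's strategies column-by-column:
  A vs B: [2 vs 2, 5 vs 2, 2 vs 4] → A does not strictly dominate B (column X: 2 ≤ 2)
  A vs C: [2 vs 2, 5 vs 7, 2 vs 1] → A does not strictly dominate C (column X: 2 ≤ 2)
  B vs A: [2 vs 2, 2 vs 5, 4 vs 2] → B does not strictly dominate A (column X: 2 ≤ 2)
  B vs C: [2 vs 2, 2 vs 7, 4 vs 1] → B does not strictly dominate C (column X: 2 ≤ 2)
  C vs A: [2 vs 2, 7 vs 5, 1 vs 2] → C does not strictly dominate A (column X: 2 ≤ 2)
  C vs B: [2 vs 2, 7 vs 2, 1 vs 4] → C does not strictly dominate B (column X: 2 ≤ 2)
No single strategy strictly dominates all others → no strictly dominant strategy.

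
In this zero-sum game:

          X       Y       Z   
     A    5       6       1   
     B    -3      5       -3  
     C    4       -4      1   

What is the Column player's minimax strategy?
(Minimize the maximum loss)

Column should play Z, value = 1

Work:
Column player minimizes Row's maximum payoff:
Column X: max payoff to Row = 5
Column Y: max payoff to Row = 6
Column Z: max payoff to Row = 1
Minimum is 1, achieved by column Z.
Minimax strategy: Z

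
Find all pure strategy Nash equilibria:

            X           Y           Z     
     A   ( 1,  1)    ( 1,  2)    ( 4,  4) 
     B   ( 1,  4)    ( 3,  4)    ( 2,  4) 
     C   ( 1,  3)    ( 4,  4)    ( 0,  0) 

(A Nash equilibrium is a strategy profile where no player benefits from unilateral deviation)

Nash equilibrium: (A, Z), (B, X), (C, Y)

Work:
Best responses:
  P1 vs X: payoffs [1, 1, 1] → best response A/B/C (payoff 1)
  P1 vs Y: payoffs [1, 3, 4] → best response C (payoff 4)
  P1 vs Z: payoffs [4, 2, 0] → best response A (payoff 4)
  P2 vs A: payoffs [1, 2, 4] → best response Z (payoff 4)
  P2 vs B: payoffs [4, 4, 4] → best response X/Y/Z (payoff 4)
  P2 vs C: payoffs [3, 4, 0] → best response Y (payoff 4)
Mutual best responses: (A,Z), (B,X), (C,Y) → Nash equilibria.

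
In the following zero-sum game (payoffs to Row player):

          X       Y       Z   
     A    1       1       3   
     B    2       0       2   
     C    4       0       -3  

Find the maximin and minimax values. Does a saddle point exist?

Maximin = 1, Minimax = 1, Saddle: True

Work:
Row minimums: [1, 0, -3] → maximin = 1
Column maximums: [4, 1, 3] → minimax = 1
Saddle point exists! Game value = 1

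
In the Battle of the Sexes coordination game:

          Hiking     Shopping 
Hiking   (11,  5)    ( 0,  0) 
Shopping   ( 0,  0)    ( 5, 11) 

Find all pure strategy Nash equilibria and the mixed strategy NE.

Pure NE: (Hiking, Hiking) and (Shopping, Shopping); Mixed NE: p = 0.6875, q = 0.3125

Work:
Check pure NE:
(Hiking, Hiking): (11, 5) - no unilateral deviation beneficial
(Shopping, Shopping): (5, 11) - no unilateral deviation beneficial
Mixed NE: P1 plays Hiking with p = 0.6875, P2 plays Hiking with q = 0.3125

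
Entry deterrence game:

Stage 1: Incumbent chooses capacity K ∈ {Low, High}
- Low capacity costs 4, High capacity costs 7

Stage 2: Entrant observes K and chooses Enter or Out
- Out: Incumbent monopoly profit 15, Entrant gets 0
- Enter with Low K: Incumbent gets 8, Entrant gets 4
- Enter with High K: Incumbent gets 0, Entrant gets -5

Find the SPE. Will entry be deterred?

SPE: (High, Enter|Low, Out|High); Entry deterred. Incumbent net profit = 8

Work:
After Low K: Entrant enters (4 > 0)
After High K: Entrant stays out (-5 < 0)
Incumbent: Low → 8−4=4, High → 15−7=8
Incumbent chooses High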